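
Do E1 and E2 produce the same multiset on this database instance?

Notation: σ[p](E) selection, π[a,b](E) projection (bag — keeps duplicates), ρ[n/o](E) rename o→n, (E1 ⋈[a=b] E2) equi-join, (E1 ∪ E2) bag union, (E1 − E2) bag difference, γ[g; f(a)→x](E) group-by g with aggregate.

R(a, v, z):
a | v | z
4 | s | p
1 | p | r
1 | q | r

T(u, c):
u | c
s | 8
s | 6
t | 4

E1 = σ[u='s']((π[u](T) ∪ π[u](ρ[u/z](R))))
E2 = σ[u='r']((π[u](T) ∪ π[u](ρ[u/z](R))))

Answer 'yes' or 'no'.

E1 row counts bottom-up:
  T → 3
  π[u](T) → 3
  R → 3
  ρ[u/z](R) → 3
  π[u](ρ[u/z](R)) → 3
  (π[u](T) ∪ π[u](ρ[u/z](R))) → 6
  σ[u='s']((π[u](T) ∪ π[u](ρ[u/z](R)))) → 2
E2 row counts bottom-up:
  T → 3
  π[u](T) → 3
  R → 3
  ρ[u/z](R) → 3
  π[u](ρ[u/z](R)) → 3
  (π[u](T) ∪ π[u](ρ[u/z](R))) → 6
  σ[u='r']((π[u](T) ∪ π[u](ρ[u/z](R)))) → 2

E1 result:
u
s
s
E2 result:
u
r
r
Witness: ('s',) appears 2× in E1 but 0× in E2.

no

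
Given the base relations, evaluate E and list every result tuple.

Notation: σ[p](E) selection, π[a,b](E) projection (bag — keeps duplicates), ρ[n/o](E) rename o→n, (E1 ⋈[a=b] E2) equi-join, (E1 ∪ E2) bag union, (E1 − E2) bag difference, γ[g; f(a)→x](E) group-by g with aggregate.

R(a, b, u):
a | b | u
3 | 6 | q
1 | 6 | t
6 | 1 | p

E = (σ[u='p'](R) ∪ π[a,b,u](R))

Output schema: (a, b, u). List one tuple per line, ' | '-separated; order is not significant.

Subexpression sizes:
  R → 3
  σ[u='p'](R) → 1
  R → 3
  π[a,b,u](R) → 3
  (σ[u='p'](R) ∪ π[a,b,u](R)) → 4

== RESULT ==
a | b | u
1 | 6 | t
3 | 6 | q
6 | 1 | p
6 | 1 | p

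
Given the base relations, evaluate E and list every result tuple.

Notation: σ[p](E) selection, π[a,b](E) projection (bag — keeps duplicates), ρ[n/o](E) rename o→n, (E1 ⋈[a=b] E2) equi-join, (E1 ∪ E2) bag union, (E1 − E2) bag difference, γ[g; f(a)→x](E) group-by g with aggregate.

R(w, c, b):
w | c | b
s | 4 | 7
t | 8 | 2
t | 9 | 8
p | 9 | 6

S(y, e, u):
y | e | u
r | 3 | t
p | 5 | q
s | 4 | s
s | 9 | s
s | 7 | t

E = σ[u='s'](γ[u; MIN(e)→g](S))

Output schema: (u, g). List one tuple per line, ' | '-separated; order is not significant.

Subexpression sizes:
  S → 5
  γ[u; MIN(e)→g](S) → 3
  σ[u='s'](γ[u; MIN(e)→g](S)) → 1

== RESULT ==
u | g
s | 4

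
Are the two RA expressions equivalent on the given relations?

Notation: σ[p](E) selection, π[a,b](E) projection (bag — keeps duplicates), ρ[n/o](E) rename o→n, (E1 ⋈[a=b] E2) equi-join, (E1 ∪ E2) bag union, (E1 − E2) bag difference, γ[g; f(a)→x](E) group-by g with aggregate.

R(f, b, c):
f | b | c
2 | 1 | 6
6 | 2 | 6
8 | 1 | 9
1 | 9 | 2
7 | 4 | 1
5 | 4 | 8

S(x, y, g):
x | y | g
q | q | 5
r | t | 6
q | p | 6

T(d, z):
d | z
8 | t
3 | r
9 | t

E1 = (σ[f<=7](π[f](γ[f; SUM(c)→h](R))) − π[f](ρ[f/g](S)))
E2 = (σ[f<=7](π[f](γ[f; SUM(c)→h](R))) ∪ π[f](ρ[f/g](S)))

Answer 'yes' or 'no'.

E1 subexpression sizes:
  R → 6
  γ[f; SUM(c)→h](R) → 6
  π[f](γ[f; SUM(c)→h](R)) → 6
  σ[f<=7](π[f](γ[f; SUM(c)→h](R))) → 5
  S → 3
  ρ[f/g](S) → 3
  π[f](ρ[f/g](S)) → 3
  (σ[f<=7](π[f](γ[f; SUM(c)→h](R))) − π[f](ρ[f/g](S))) → 3
E2 subexpression sizes:
  R → 6
  γ[f; SUM(c)→h](R) → 6
  π[f](γ[f; SUM(c)→h](R)) → 6
  σ[f<=7](π[f](γ[f; SUM(c)→h](R))) → 5
  S → 3
  ρ[f/g](S) → 3
  π[f](ρ[f/g](S)) → 3
  (σ[f<=7](π[f](γ[f; SUM(c)→h](R))) ∪ π[f](ρ[f/g](S))) → 8

E1 result:
f
1
2
7
E2 result:
f
1
2
5
5
6
6
6
7
Witness: (6,) appears 0× in E1 but 3× in E2.

no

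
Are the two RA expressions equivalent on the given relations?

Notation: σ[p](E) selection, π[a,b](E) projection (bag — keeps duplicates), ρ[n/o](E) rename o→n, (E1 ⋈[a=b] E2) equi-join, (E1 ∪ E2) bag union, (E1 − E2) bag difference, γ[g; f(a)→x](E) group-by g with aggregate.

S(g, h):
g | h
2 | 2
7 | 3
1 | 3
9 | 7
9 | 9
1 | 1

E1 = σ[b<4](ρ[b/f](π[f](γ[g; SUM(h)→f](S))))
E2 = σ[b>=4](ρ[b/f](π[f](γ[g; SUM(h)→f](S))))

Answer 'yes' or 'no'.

E1 stepwise |·|:
  S → 6
  γ[g; SUM(h)→f](S) → 4
  π[f](γ[g; SUM(h)→f](S)) → 4
  ρ[b/f](π[f](γ[g; SUM(h)→f](S))) → 4
  σ[b<4](ρ[b/f](π[f](γ[g; SUM(h)→f](S)))) → 2
E2 stepwise |·|:
  S → 6
  γ[g; SUM(h)→f](S) → 4
  π[f](γ[g; SUM(h)→f](S)) → 4
  ρ[b/f](π[f](γ[g; SUM(h)→f](S))) → 4
  σ[b>=4](ρ[b/f](π[f](γ[g; SUM(h)→f](S)))) → 2

E1 result:
b
2
3
E2 result:
b
4
16
Witness: (2,) appears 1× in E1 but 0× in E2.

no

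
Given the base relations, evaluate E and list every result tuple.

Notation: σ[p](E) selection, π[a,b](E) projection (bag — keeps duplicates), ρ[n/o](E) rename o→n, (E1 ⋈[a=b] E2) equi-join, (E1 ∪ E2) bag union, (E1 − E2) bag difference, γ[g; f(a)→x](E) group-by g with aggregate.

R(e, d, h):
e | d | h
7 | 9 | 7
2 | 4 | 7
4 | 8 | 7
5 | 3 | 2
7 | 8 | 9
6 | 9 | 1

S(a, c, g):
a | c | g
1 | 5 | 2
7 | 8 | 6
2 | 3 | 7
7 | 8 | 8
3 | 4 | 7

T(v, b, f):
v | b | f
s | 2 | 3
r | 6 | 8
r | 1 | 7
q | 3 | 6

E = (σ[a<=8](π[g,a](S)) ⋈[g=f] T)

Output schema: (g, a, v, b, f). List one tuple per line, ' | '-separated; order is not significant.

Subexpression sizes:
  S → 5
  π[g,a](S) → 5
  σ[a<=8](π[g,a](S)) → 5
  T → 4
  (σ[a<=8](π[g,a](S)) ⋈[g=f] T) → 4

== RESULT ==
g | a | v | b | f
6 | 7 | q | 3 | 6
7 | 2 | r | 1 | 7
7 | 3 | r | 1 | 7
8 | 7 | r | 6 | 8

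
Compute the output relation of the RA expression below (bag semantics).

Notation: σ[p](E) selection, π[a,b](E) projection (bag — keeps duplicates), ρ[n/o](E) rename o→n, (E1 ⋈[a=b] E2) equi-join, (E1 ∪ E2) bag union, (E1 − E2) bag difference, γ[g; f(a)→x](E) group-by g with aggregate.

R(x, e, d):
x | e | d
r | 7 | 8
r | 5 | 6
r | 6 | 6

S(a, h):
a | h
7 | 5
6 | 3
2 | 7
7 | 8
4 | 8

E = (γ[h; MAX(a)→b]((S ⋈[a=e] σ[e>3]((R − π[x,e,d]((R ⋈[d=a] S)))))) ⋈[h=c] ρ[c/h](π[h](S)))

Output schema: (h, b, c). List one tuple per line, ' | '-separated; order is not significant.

Subexpression sizes:
  S → 5
  R → 3
  R → 3
  S → 5
  (R ⋈[d=a] S) → 2
  π[x,e,d]((R ⋈[d=a] S)) → 2
  (R − π[x,e,d]((R ⋈[d=a] S))) → 1
  σ[e>3]((R − π[x,e,d]((R ⋈[d=a] S)))) → 1
  (S ⋈[a=e] σ[e>3]((R − π[x,e,d]((R ⋈[d=a] S))))) → 2
  γ[h; MAX(a)→b]((S ⋈[a=e] σ[e>3]((R − π[x,e,d]((R ⋈[d=a] S)))))) → 2
  S → 5
  π[h](S) → 5
  ρ[c/h](π[h](S)) → 5
  (γ[h; MAX(a)→b]((S ⋈[a=e] σ[e>3]((R − π[x,e,d]((R ⋈[d=a] S)))))) ⋈[h=c] ρ[c/h](π[h](S))) → 3

== RESULT ==
h | b | c
5 | 7 | 5
8 | 7 | 8
8 | 7 | 8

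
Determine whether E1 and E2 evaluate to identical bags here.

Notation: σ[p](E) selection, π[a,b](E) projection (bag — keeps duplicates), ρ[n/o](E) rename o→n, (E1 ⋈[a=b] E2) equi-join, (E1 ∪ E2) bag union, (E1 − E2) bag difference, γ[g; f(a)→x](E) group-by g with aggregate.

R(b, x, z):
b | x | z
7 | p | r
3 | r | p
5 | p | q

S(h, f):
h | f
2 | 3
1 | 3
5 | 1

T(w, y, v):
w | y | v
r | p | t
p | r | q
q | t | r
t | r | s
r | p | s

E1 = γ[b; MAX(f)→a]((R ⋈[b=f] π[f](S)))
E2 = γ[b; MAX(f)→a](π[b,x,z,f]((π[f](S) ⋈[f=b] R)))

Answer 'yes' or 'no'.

E1 subexpression sizes:
  R → 3
  S → 3
  π[f](S) → 3
  (R ⋈[b=f] π[f](S)) → 2
  γ[b; MAX(f)→a]((R ⋈[b=f] π[f](S))) → 1
E2 subexpression sizes:
  S → 3
  π[f](S) → 3
  R → 3
  (π[f](S) ⋈[f=b] R) → 2
  π[b,x,z,f]((π[f](S) ⋈[f=b] R)) → 2
  γ[b; MAX(f)→a](π[b,x,z,f]((π[f](S) ⋈[f=b] R))) → 1

E1 and E2 produce the same multiset:
b | a
3 | 3

yes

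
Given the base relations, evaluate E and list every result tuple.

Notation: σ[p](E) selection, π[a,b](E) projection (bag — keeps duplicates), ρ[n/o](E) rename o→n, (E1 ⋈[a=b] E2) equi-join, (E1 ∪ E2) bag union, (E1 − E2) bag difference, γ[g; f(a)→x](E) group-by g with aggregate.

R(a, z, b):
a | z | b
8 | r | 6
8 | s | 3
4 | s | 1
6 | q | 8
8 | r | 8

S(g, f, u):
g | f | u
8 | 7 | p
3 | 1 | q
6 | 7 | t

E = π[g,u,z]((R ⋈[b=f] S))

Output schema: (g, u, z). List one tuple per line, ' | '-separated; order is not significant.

Stepwise |·|:
  R → 5
  S → 3
  (R ⋈[b=f] S) → 1
  π[g,u,z]((R ⋈[b=f] S)) → 1

== RESULT ==
g | u | z
3 | q | s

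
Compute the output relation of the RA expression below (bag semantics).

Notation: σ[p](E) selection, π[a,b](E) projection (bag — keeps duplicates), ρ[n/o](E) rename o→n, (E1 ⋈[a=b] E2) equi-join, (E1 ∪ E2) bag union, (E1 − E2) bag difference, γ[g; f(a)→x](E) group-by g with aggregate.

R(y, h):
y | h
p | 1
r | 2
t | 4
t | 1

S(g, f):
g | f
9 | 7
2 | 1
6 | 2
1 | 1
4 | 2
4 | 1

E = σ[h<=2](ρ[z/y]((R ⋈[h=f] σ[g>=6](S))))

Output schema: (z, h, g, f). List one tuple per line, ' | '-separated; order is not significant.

Row counts bottom-up:
  R → 4
  S → 6
  σ[g>=6](S) → 2
  (R ⋈[h=f] σ[g>=6](S)) → 1
  ρ[z/y]((R ⋈[h=f] σ[g>=6](S))) → 1
  σ[h<=2](ρ[z/y]((R ⋈[h=f] σ[g>=6](S)))) → 1

== RESULT ==
z | h | g | f
r | 2 | 6 | 2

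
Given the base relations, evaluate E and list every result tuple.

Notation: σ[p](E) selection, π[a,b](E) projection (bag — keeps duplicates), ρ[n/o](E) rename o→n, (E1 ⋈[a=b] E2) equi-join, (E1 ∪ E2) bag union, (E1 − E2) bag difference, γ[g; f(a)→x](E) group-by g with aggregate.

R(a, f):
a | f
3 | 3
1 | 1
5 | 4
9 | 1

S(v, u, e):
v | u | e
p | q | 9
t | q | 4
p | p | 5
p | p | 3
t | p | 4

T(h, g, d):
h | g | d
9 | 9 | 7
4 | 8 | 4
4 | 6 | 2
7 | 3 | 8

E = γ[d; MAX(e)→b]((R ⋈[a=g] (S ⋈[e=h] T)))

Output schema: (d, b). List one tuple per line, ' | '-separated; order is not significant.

Per-node cardinality:
  R → 4
  S → 5
  T → 4
  (S ⋈[e=h] T) → 5
  (R ⋈[a=g] (S ⋈[e=h] T)) → 1
  γ[d; MAX(e)→b]((R ⋈[a=g] (S ⋈[e=h] T))) → 1

== RESULT ==
d | b
7 | 9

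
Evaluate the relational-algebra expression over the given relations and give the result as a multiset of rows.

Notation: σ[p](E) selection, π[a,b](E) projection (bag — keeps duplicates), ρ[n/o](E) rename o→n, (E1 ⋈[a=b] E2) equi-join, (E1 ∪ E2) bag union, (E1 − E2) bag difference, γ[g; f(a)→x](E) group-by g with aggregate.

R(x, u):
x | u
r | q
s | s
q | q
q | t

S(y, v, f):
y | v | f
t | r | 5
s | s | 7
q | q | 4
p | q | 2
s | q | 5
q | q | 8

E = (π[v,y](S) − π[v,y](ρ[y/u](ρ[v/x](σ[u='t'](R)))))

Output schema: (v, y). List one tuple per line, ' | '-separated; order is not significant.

Per-node cardinality:
  S → 6
  π[v,y](S) → 6
  R → 4
  σ[u='t'](R) → 1
  ρ[v/x](σ[u='t'](R)) → 1
  ρ[y/u](ρ[v/x](σ[u='t'](R))) → 1
  π[v,y](ρ[y/u](ρ[v/x](σ[u='t'](R)))) → 1
  (π[v,y](S) − π[v,y](ρ[y/u](ρ[v/x](σ[u='t'](R))))) → 6

== RESULT ==
v | y
q | p
q | q
q | q
q | s
r | t
s | s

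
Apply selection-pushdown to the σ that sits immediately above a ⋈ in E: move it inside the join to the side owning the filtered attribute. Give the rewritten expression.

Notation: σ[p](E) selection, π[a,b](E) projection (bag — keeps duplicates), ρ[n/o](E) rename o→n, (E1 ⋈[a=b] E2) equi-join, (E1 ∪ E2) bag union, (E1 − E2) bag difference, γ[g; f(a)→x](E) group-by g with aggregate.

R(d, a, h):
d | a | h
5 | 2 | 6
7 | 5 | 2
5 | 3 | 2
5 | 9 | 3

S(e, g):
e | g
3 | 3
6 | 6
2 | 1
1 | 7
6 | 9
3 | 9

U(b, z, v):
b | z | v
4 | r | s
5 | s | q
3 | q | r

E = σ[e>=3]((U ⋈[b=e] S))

σ filters on e, owned by the right side.
E' = (U ⋈[b=e] σ[e>=3](S))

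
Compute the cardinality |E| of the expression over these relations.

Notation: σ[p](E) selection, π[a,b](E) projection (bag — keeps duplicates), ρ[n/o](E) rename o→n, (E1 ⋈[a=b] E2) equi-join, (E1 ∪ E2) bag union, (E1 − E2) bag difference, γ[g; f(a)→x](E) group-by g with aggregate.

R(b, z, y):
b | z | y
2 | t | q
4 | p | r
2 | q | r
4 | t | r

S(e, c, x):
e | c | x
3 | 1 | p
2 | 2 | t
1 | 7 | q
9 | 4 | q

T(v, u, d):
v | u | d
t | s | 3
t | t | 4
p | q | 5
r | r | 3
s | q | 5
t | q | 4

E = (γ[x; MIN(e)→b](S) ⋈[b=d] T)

Stepwise |·|:
  S → 4
  γ[x; MIN(e)→b](S) → 3
  T → 6
  (γ[x; MIN(e)→b](S) ⋈[b=d] T) → 2

|E| = 2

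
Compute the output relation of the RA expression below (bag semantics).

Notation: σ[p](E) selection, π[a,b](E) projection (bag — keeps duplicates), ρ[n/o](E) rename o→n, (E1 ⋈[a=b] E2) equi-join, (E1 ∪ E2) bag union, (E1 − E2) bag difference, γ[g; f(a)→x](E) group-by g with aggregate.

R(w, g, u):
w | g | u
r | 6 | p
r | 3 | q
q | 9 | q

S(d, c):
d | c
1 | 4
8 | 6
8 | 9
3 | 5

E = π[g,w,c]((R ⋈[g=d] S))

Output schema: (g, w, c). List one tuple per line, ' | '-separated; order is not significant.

Per-node cardinality:
  R → 3
  S → 4
  (R ⋈[g=d] S) → 1
  π[g,w,c]((R ⋈[g=d] S)) → 1

== RESULT ==
g | w | c
3 | r | 5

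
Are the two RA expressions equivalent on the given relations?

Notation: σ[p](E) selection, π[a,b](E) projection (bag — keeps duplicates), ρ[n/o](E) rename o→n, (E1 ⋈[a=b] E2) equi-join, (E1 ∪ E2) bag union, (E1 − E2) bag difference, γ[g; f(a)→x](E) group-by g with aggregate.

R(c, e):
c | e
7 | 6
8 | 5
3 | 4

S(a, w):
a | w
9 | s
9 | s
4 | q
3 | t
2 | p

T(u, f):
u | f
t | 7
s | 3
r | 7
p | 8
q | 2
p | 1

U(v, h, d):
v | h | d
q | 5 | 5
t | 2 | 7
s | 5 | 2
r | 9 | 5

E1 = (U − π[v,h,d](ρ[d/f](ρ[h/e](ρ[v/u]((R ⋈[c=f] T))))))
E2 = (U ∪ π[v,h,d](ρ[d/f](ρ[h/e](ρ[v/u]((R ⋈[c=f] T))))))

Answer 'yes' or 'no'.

E1 subexpression sizes:
  U → 4
  R → 3
  T → 6
  (R ⋈[c=f] T) → 4
  ρ[v/u]((R ⋈[c=f] T)) → 4
  ρ[h/e](ρ[v/u]((R ⋈[c=f] T))) → 4
  ρ[d/f](ρ[h/e](ρ[v/u]((R ⋈[c=f] T)))) → 4
  π[v,h,d](ρ[d/f](ρ[h/e](ρ[v/u]((R ⋈[c=f] T))))) → 4
  (U − π[v,h,d](ρ[d/f](ρ[h/e](ρ[v/u]((R ⋈[c=f] T)))))) → 4
E2 subexpression sizes:
  U → 4
  R → 3
  T → 6
  (R ⋈[c=f] T) → 4
  ρ[v/u]((R ⋈[c=f] T)) → 4
  ρ[h/e](ρ[v/u]((R ⋈[c=f] T))) → 4
  ρ[d/f](ρ[h/e](ρ[v/u]((R ⋈[c=f] T)))) → 4
  π[v,h,d](ρ[d/f](ρ[h/e](ρ[v/u]((R ⋈[c=f] T))))) → 4
  (U ∪ π[v,h,d](ρ[d/f](ρ[h/e](ρ[v/u]((R ⋈[c=f] T)))))) → 8

E1 result:
v | h | d
q | 5 | 5
r | 9 | 5
s | 5 | 2
t | 2 | 7
E2 result:
v | h | d
p | 5 | 8
q | 5 | 5
r | 6 | 7
r | 9 | 5
s | 4 | 3
s | 5 | 2
t | 2 | 7
t | 6 | 7
Witness: ('s', 4, 3) appears 0× in E1 but 1× in E2.

no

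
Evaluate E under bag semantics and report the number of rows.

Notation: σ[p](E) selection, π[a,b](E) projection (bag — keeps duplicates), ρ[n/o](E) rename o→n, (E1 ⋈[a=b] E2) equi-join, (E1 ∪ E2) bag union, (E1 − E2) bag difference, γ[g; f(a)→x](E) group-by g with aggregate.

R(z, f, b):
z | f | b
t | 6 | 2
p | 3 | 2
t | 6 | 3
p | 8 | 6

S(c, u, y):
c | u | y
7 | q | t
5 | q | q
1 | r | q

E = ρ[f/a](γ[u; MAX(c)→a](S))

Stepwise |·|:
  S → 3
  γ[u; MAX(c)→a](S) → 2
  ρ[f/a](γ[u; MAX(c)→a](S)) → 2

|E| = 2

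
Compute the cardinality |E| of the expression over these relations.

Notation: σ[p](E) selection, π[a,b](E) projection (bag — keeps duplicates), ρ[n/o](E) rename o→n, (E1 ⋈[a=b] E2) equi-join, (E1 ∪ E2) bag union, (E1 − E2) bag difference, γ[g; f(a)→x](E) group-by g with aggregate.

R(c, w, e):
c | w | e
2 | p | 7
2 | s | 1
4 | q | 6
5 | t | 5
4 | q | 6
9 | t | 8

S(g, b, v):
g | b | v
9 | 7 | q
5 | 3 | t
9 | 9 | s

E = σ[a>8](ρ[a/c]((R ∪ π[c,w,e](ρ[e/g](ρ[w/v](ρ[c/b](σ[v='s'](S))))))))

Subexpression sizes:
  R → 6
  S → 3
  σ[v='s'](S) → 1
  ρ[c/b](σ[v='s'](S)) → 1
  ρ[w/v](ρ[c/b](σ[v='s'](S))) → 1
  ρ[e/g](ρ[w/v](ρ[c/b](σ[v='s'](S)))) → 1
  π[c,w,e](ρ[e/g](ρ[w/v](ρ[c/b](σ[v='s'](S))))) → 1
  (R ∪ π[c,w,e](ρ[e/g](ρ[w/v](ρ[c/b](σ[v='s'](S)))))) → 7
  ρ[a/c]((R ∪ π[c,w,e](ρ[e/g](ρ[w/v](ρ[c/b](σ[v='s'](S))))))) → 7
  σ[a>8](ρ[a/c]((R ∪ π[c,w,e](ρ[e/g](ρ[w/v](ρ[c/b](σ[v='s'](S)))))))) → 2

|E| = 2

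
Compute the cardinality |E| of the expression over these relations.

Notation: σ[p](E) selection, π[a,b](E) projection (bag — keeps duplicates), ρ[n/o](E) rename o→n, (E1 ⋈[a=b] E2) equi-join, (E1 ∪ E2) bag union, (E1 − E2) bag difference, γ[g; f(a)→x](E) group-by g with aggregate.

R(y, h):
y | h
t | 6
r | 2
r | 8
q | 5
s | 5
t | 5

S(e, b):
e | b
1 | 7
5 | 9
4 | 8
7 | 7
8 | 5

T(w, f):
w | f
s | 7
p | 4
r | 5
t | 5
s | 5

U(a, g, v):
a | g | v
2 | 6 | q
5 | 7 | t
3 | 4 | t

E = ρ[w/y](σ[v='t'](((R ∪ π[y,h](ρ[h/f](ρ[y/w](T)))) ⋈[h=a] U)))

Row counts bottom-up:
  R → 6
  T → 5
  ρ[y/w](T) → 5
  ρ[h/f](ρ[y/w](T)) → 5
  π[y,h](ρ[h/f](ρ[y/w](T))) → 5
  (R ∪ π[y,h](ρ[h/f](ρ[y/w](T)))) → 11
  U → 3
  ((R ∪ π[y,h](ρ[h/f](ρ[y/w](T)))) ⋈[h=a] U) → 7
  σ[v='t'](((R ∪ π[y,h](ρ[h/f](ρ[y/w](T)))) ⋈[h=a] U)) → 6
  ρ[w/y](σ[v='t'](((R ∪ π[y,h](ρ[h/f](ρ[y/w](T)))) ⋈[h=a] U))) → 6

|E| = 6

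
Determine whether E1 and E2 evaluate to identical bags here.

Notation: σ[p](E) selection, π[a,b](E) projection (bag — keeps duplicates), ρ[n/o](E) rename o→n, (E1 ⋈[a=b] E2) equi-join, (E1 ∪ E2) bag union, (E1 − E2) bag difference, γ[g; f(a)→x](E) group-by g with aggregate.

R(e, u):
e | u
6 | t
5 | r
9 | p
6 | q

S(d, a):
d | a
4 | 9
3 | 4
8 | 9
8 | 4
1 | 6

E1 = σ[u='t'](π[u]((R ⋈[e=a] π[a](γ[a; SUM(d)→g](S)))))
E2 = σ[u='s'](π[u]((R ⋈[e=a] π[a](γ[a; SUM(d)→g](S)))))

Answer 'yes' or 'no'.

E1 subexpression sizes:
  R → 4
  S → 5
  γ[a; SUM(d)→g](S) → 3
  π[a](γ[a; SUM(d)→g](S)) → 3
  (R ⋈[e=a] π[a](γ[a; SUM(d)→g](S))) → 3
  π[u]((R ⋈[e=a] π[a](γ[a; SUM(d)→g](S)))) → 3
  σ[u='t'](π[u]((R ⋈[e=a] π[a](γ[a; SUM(d)→g](S))))) → 1
E2 subexpression sizes:
  R → 4
  S → 5
  γ[a; SUM(d)→g](S) → 3
  π[a](γ[a; SUM(d)→g](S)) → 3
  (R ⋈[e=a] π[a](γ[a; SUM(d)→g](S))) → 3
  π[u]((R ⋈[e=a] π[a](γ[a; SUM(d)→g](S)))) → 3
  σ[u='s'](π[u]((R ⋈[e=a] π[a](γ[a; SUM(d)→g](S))))) → 0

E1 result:
u
t
E2 result:
u
(0 rows)
Witness: ('t',) appears 1× in E1 but 0× in E2.

no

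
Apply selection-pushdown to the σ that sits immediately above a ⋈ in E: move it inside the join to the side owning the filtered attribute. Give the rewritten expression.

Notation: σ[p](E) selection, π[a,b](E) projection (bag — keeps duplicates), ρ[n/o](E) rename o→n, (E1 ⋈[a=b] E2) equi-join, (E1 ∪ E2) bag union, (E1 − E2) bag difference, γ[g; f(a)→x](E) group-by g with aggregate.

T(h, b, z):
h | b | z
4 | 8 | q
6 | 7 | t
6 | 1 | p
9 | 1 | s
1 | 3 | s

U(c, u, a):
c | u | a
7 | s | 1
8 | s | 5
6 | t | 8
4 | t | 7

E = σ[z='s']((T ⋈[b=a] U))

σ filters on z, owned by the left side.
E' = (σ[z='s'](T) ⋈[b=a] U)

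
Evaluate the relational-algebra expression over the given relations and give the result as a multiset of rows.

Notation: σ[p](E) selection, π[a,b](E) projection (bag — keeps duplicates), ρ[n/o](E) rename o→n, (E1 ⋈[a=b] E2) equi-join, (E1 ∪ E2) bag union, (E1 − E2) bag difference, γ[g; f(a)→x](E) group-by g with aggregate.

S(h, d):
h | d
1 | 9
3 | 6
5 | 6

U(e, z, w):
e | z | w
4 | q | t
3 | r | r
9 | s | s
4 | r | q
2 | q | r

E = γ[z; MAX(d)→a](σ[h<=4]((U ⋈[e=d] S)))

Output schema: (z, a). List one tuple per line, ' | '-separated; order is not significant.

Per-node cardinality:
  U → 5
  S → 3
  (U ⋈[e=d] S) → 1
  σ[h<=4]((U ⋈[e=d] S)) → 1
  γ[z; MAX(d)→a](σ[h<=4]((U ⋈[e=d] S))) → 1

== RESULT ==
z | a
s | 9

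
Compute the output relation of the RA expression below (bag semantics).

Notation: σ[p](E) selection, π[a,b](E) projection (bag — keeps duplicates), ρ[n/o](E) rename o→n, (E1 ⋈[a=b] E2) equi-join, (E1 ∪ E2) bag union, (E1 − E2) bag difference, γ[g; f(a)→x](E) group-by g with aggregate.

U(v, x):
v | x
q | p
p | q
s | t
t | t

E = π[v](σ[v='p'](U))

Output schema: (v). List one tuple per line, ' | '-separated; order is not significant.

Stepwise |·|:
  U → 4
  σ[v='p'](U) → 1
  π[v](σ[v='p'](U)) → 1

== RESULT ==
v
p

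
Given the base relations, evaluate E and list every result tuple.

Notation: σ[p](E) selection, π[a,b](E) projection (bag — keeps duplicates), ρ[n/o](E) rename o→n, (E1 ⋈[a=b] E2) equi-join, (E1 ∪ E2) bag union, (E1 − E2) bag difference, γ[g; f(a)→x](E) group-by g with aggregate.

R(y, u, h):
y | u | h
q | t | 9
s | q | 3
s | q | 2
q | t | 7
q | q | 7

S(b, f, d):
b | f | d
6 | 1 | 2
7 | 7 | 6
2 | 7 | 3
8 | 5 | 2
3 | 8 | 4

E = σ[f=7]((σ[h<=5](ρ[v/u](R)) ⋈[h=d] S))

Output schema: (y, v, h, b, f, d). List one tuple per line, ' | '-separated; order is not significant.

Per-node cardinality:
  R → 5
  ρ[v/u](R) → 5
  σ[h<=5](ρ[v/u](R)) → 2
  S → 5
  (σ[h<=5](ρ[v/u](R)) ⋈[h=d] S) → 3
  σ[f=7]((σ[h<=5](ρ[v/u](R)) ⋈[h=d] S)) → 1

== RESULT ==
y | v | h | b | f | d
s | q | 3 | 2 | 7 | 3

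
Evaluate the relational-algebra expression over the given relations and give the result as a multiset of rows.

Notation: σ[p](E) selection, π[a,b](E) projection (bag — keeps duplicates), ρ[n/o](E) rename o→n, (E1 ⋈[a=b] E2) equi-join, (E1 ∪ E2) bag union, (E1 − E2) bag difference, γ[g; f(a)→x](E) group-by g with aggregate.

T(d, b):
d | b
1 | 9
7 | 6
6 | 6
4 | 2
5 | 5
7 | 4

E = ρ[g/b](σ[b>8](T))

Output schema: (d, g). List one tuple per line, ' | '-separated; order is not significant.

Subexpression sizes:
  T → 6
  σ[b>8](T) → 1
  ρ[g/b](σ[b>8](T)) → 1

== RESULT ==
d | g
1 | 9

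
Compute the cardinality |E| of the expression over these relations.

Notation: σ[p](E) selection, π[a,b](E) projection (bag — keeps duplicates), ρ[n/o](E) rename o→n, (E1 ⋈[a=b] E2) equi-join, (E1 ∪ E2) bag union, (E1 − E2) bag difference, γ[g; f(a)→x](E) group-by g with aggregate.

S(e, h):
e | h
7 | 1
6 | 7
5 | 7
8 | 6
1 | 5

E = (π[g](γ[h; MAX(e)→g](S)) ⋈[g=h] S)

Stepwise |·|:
  S → 5
  γ[h; MAX(e)→g](S) → 4
  π[g](γ[h; MAX(e)→g](S)) → 4
  S → 5
  (π[g](γ[h; MAX(e)→g](S)) ⋈[g=h] S) → 4

|E| = 4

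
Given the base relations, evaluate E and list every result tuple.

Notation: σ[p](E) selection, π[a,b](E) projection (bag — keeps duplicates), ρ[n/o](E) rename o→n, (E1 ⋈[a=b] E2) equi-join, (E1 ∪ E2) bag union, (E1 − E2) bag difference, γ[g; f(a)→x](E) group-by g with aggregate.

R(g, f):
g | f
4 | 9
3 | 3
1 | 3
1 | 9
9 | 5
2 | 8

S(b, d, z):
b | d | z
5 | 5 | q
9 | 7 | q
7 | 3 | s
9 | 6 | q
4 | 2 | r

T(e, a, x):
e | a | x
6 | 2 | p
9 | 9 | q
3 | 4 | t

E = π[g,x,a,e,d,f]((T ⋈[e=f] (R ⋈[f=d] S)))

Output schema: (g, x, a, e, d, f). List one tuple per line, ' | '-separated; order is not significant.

Subexpression sizes:
  T → 3
  R → 6
  S → 5
  (R ⋈[f=d] S) → 3
  (T ⋈[e=f] (R ⋈[f=d] S)) → 2
  π[g,x,a,e,d,f]((T ⋈[e=f] (R ⋈[f=d] S))) → 2

== RESULT ==
g | x | a | e | d | f
1 | t | 4 | 3 | 3 | 3
3 | t | 4 | 3 | 3 | 3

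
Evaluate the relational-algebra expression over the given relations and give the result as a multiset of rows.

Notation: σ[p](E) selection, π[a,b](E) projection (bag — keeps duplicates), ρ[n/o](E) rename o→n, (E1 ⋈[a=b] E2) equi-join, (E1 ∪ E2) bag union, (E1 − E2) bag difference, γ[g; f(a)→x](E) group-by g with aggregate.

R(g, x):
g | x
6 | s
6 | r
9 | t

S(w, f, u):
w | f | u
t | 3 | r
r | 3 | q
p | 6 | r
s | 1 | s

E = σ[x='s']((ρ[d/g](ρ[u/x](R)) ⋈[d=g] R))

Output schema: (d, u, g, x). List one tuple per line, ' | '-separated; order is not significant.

Stepwise |·|:
  R → 3
  ρ[u/x](R) → 3
  ρ[d/g](ρ[u/x](R)) → 3
  R → 3
  (ρ[d/g](ρ[u/x](R)) ⋈[d=g] R) → 5
  σ[x='s']((ρ[d/g](ρ[u/x](R)) ⋈[d=g] R)) → 2

== RESULT ==
d | u | g | x
6 | r | 6 | s
6 | s | 6 | s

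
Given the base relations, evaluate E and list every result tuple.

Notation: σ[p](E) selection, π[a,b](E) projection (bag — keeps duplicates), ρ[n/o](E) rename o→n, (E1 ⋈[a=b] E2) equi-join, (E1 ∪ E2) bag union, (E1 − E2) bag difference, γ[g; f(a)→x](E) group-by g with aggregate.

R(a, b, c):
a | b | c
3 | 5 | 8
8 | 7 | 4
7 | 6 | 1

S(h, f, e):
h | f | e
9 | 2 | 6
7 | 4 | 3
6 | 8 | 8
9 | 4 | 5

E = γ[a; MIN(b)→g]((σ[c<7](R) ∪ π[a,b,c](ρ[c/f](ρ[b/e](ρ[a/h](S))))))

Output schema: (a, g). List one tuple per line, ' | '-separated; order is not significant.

Row counts bottom-up:
  R → 3
  σ[c<7](R) → 2
  S → 4
  ρ[a/h](S) → 4
  ρ[b/e](ρ[a/h](S)) → 4
  ρ[c/f](ρ[b/e](ρ[a/h](S))) → 4
  π[a,b,c](ρ[c/f](ρ[b/e](ρ[a/h](S)))) → 4
  (σ[c<7](R) ∪ π[a,b,c](ρ[c/f](ρ[b/e](ρ[a/h](S))))) → 6
  γ[a; MIN(b)→g]((σ[c<7](R) ∪ π[a,b,c](ρ[c/f](ρ[b/e](ρ[a/h](S)))))) → 4

== RESULT ==
a | g
6 | 8
7 | 3
8 | 7
9 | 5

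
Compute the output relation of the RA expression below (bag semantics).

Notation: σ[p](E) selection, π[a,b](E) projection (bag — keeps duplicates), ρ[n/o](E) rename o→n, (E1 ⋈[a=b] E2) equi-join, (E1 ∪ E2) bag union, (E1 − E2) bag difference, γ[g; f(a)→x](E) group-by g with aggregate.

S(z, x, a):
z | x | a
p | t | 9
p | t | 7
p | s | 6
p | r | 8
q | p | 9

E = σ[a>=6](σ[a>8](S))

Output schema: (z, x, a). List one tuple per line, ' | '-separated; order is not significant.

Stepwise |·|:
  S → 5
  σ[a>8](S) → 2
  σ[a>=6](σ[a>8](S)) → 2

== RESULT ==
z | x | a
p | t | 9
q | p | 9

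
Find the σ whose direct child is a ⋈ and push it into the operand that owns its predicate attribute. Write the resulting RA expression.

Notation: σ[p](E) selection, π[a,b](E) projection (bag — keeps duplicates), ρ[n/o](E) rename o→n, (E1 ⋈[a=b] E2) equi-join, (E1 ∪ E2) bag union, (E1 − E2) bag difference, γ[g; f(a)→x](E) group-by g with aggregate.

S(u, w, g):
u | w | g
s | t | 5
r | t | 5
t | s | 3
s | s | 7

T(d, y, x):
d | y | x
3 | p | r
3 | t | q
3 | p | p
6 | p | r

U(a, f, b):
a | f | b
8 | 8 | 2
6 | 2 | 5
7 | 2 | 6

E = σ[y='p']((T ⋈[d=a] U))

σ filters on y, owned by the left side.
E' = (σ[y='p'](T) ⋈[d=a] U)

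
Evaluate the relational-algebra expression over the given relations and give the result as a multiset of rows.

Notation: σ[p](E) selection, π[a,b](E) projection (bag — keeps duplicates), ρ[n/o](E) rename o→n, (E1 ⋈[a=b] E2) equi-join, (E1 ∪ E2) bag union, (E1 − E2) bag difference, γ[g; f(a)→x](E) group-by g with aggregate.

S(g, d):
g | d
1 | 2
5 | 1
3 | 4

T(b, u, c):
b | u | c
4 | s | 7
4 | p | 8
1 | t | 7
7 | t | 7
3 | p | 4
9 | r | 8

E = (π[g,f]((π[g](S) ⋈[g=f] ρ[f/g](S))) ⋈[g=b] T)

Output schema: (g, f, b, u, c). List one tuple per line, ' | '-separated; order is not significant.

Stepwise |·|:
  S → 3
  π[g](S) → 3
  S → 3
  ρ[f/g](S) → 3
  (π[g](S) ⋈[g=f] ρ[f/g](S)) → 3
  π[g,f]((π[g](S) ⋈[g=f] ρ[f/g](S))) → 3
  T → 6
  (π[g,f]((π[g](S) ⋈[g=f] ρ[f/g](S))) ⋈[g=b] T) → 2

== RESULT ==
g | f | b | u | c
1 | 1 | 1 | t | 7
3 | 3 | 3 | p | 4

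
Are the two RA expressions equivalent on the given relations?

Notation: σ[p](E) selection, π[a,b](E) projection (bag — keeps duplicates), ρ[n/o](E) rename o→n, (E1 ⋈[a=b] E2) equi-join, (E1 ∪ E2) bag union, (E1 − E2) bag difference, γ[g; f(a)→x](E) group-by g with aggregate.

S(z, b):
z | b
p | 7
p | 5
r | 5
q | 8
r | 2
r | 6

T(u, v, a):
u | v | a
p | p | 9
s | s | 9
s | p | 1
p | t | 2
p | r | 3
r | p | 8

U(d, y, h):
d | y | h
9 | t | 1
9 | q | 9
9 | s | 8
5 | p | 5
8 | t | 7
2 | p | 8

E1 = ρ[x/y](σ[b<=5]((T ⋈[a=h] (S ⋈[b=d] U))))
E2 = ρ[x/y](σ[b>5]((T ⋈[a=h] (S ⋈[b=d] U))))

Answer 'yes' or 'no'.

E1 stepwise |·|:
  T → 6
  S → 6
  U → 6
  (S ⋈[b=d] U) → 4
  (T ⋈[a=h] (S ⋈[b=d] U)) → 1
  σ[b<=5]((T ⋈[a=h] (S ⋈[b=d] U))) → 1
  ρ[x/y](σ[b<=5]((T ⋈[a=h] (S ⋈[b=d] U)))) → 1
E2 stepwise |·|:
  T → 6
  S → 6
  U → 6
  (S ⋈[b=d] U) → 4
  (T ⋈[a=h] (S ⋈[b=d] U)) → 1
  σ[b>5]((T ⋈[a=h] (S ⋈[b=d] U))) → 0
  ρ[x/y](σ[b>5]((T ⋈[a=h] (S ⋈[b=d] U)))) → 0

E1 result:
u | v | a | z | b | d | x | h
r | p | 8 | r | 2 | 2 | p | 8
E2 result:
u | v | a | z | b | d | x | h
(0 rows)
Witness: ('r', 'p', 8, 'r', 2, 2, 'p', 8) appears 1× in E1 but 0× in E2.

no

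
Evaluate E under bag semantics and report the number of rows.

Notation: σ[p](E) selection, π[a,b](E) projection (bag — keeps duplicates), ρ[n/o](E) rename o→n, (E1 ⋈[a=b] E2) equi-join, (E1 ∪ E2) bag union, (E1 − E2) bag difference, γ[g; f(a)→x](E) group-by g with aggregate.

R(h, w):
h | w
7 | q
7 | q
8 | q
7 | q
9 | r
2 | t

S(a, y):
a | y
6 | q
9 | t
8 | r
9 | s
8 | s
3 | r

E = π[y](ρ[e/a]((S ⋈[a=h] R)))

Stepwise |·|:
  S → 6
  R → 6
  (S ⋈[a=h] R) → 4
  ρ[e/a]((S ⋈[a=h] R)) → 4
  π[y](ρ[e/a]((S ⋈[a=h] R))) → 4

|E| = 4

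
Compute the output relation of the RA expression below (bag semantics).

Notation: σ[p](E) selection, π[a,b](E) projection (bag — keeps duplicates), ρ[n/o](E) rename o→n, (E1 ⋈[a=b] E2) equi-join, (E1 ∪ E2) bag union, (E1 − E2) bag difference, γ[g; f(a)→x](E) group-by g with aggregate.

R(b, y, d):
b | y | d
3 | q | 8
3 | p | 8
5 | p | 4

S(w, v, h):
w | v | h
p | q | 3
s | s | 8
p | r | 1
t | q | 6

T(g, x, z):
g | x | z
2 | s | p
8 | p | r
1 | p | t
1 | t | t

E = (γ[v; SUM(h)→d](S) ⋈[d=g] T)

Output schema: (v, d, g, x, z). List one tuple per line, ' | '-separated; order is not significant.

Subexpression sizes:
  S → 4
  γ[v; SUM(h)→d](S) → 3
  T → 4
  (γ[v; SUM(h)→d](S) ⋈[d=g] T) → 3

== RESULT ==
v | d | g | x | z
r | 1 | 1 | p | t
r | 1 | 1 | t | t
s | 8 | 8 | p | r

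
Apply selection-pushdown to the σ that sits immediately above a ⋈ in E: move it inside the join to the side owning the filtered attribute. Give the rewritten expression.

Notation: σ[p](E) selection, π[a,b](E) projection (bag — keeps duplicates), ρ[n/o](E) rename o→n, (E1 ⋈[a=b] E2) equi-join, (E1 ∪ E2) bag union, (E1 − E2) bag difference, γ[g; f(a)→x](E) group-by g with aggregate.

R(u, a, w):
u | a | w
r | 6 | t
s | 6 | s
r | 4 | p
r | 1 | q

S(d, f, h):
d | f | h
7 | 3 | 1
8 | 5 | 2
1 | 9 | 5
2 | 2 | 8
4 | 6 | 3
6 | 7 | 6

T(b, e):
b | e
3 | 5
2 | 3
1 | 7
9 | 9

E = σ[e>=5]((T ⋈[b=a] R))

σ filters on e, owned by the left side.
E' = (σ[e>=5](T) ⋈[b=a] R)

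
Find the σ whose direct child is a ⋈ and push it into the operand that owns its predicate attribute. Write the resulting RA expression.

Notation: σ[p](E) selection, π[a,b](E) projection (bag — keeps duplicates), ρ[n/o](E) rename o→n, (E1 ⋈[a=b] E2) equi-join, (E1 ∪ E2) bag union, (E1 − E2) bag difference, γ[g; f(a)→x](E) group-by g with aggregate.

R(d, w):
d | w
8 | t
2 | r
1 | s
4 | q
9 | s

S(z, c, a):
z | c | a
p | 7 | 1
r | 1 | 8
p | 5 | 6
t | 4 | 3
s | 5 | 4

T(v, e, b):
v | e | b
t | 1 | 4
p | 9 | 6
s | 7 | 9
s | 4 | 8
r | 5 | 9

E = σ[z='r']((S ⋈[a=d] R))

σ filters on z, owned by the left side.
E' = (σ[z='r'](S) ⋈[a=d] R)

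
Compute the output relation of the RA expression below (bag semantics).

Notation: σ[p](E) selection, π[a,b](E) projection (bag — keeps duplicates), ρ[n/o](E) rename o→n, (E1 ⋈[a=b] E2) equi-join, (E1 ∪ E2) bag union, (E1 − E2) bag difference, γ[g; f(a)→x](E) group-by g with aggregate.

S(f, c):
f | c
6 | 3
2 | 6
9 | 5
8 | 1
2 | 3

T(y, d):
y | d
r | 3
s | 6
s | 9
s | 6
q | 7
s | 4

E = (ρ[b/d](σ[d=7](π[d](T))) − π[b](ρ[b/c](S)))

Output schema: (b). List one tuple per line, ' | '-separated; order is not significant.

Subexpression sizes:
  T → 6
  π[d](T) → 6
  σ[d=7](π[d](T)) → 1
  ρ[b/d](σ[d=7](π[d](T))) → 1
  S → 5
  ρ[b/c](S) → 5
  π[b](ρ[b/c](S)) → 5
  (ρ[b/d](σ[d=7](π[d](T))) − π[b](ρ[b/c](S))) → 1

== RESULT ==
b
7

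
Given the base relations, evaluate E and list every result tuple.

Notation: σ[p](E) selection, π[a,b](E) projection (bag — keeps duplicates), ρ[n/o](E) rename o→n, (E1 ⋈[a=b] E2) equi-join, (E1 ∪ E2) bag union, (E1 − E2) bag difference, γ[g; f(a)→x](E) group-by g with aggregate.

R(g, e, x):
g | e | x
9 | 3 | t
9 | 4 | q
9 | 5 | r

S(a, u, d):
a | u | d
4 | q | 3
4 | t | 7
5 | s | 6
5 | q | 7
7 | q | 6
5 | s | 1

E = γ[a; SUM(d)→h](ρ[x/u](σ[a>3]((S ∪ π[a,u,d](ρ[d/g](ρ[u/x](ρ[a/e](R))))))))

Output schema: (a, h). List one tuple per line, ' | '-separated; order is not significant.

Subexpression sizes:
  S → 6
  R → 3
  ρ[a/e](R) → 3
  ρ[u/x](ρ[a/e](R)) → 3
  ρ[d/g](ρ[u/x](ρ[a/e](R))) → 3
  π[a,u,d](ρ[d/g](ρ[u/x](ρ[a/e](R)))) → 3
  (S ∪ π[a,u,d](ρ[d/g](ρ[u/x](ρ[a/e](R))))) → 9
  σ[a>3]((S ∪ π[a,u,d](ρ[d/g](ρ[u/x](ρ[a/e](R)))))) → 8
  ρ[x/u](σ[a>3]((S ∪ π[a,u,d](ρ[d/g](ρ[u/x](ρ[a/e](R))))))) → 8
  γ[a; SUM(d)→h](ρ[x/u](σ[a>3]((S ∪ π[a,u,d](ρ[d/g](ρ[u/x](ρ[a/e](R)))))))) → 3

== RESULT ==
a | h
4 | 19
5 | 23
7 | 6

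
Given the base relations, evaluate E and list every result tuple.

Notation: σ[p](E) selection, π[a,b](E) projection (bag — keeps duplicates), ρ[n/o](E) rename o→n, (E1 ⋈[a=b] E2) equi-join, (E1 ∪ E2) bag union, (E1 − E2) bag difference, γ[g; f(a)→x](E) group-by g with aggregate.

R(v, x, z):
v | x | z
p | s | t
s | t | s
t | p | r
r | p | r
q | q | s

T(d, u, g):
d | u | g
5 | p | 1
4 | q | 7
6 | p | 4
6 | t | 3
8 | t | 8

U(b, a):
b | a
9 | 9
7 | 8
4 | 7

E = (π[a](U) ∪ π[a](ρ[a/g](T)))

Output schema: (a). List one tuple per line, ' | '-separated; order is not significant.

Stepwise |·|:
  U → 3
  π[a](U) → 3
  T → 5
  ρ[a/g](T) → 5
  π[a](ρ[a/g](T)) → 5
  (π[a](U) ∪ π[a](ρ[a/g](T))) → 8

== RESULT ==
a
1
3
4
7
7
8
8
9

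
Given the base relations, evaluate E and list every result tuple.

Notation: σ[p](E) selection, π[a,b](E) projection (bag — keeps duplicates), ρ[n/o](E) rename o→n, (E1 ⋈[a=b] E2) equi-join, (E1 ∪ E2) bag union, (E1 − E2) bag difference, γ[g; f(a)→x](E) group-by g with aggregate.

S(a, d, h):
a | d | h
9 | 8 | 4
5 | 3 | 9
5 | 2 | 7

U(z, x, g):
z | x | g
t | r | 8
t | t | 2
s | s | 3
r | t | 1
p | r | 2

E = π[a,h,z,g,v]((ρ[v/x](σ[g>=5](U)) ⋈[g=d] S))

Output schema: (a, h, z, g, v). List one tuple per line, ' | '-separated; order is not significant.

Per-node cardinality:
  U → 5
  σ[g>=5](U) → 1
  ρ[v/x](σ[g>=5](U)) → 1
  S → 3
  (ρ[v/x](σ[g>=5](U)) ⋈[g=d] S) → 1
  π[a,h,z,g,v]((ρ[v/x](σ[g>=5](U)) ⋈[g=d] S)) → 1

== RESULT ==
a | h | z | g | v
9 | 4 | t | 8 | r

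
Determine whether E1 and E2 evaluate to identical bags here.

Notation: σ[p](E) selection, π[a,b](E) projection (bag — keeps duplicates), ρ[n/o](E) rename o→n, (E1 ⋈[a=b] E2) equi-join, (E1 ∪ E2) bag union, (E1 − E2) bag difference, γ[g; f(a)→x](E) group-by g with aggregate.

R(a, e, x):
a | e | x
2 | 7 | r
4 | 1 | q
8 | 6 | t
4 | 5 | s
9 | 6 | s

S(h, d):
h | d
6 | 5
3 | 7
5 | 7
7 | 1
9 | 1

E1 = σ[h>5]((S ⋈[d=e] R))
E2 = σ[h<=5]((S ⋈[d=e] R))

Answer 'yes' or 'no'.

E1 stepwise |·|:
  S → 5
  R → 5
  (S ⋈[d=e] R) → 5
  σ[h>5]((S ⋈[d=e] R)) → 3
E2 stepwise |·|:
  S → 5
  R → 5
  (S ⋈[d=e] R) → 5
  σ[h<=5]((S ⋈[d=e] R)) → 2

E1 result:
h | d | a | e | x
6 | 5 | 4 | 5 | s
7 | 1 | 4 | 1 | q
9 | 1 | 4 | 1 | q
E2 result:
h | d | a | e | x
3 | 7 | 2 | 7 | r
5 | 7 | 2 | 7 | r
Witness: (6, 5, 4, 5, 's') appears 1× in E1 but 0× in E2.

no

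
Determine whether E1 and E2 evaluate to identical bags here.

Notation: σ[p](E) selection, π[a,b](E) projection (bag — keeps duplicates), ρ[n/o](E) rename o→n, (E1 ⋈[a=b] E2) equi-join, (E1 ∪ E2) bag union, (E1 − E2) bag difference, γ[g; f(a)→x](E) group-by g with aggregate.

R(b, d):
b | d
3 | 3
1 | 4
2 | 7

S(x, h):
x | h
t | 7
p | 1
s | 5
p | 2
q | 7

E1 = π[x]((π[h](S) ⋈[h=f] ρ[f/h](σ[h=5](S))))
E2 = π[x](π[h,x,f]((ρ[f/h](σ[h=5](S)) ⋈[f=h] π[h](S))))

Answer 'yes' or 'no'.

E1 subexpression sizes:
  S → 5
  π[h](S) → 5
  S → 5
  σ[h=5](S) → 1
  ρ[f/h](σ[h=5](S)) → 1
  (π[h](S) ⋈[h=f] ρ[f/h](σ[h=5](S))) → 1
  π[x]((π[h](S) ⋈[h=f] ρ[f/h](σ[h=5](S)))) → 1
E2 subexpression sizes:
  S → 5
  σ[h=5](S) → 1
  ρ[f/h](σ[h=5](S)) → 1
  S → 5
  π[h](S) → 5
  (ρ[f/h](σ[h=5](S)) ⋈[f=h] π[h](S)) → 1
  π[h,x,f]((ρ[f/h](σ[h=5](S)) ⋈[f=h] π[h](S))) → 1
  π[x](π[h,x,f]((ρ[f/h](σ[h=5](S)) ⋈[f=h] π[h](S)))) → 1

E1 and E2 produce the same multiset:
x
s

yes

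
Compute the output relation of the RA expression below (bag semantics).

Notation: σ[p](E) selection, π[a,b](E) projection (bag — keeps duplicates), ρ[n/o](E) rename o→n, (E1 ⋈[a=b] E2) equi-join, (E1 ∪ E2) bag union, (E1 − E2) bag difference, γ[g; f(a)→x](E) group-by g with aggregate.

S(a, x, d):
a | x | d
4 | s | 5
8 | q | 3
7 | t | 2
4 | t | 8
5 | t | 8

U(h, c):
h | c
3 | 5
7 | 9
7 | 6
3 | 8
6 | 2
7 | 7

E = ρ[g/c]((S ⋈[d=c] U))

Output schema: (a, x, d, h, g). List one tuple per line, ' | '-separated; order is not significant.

Row counts bottom-up:
  S → 5
  U → 6
  (S ⋈[d=c] U) → 4
  ρ[g/c]((S ⋈[d=c] U)) → 4

== RESULT ==
a | x | d | h | g
4 | s | 5 | 3 | 5
4 | t | 8 | 3 | 8
5 | t | 8 | 3 | 8
7 | t | 2 | 6 | 2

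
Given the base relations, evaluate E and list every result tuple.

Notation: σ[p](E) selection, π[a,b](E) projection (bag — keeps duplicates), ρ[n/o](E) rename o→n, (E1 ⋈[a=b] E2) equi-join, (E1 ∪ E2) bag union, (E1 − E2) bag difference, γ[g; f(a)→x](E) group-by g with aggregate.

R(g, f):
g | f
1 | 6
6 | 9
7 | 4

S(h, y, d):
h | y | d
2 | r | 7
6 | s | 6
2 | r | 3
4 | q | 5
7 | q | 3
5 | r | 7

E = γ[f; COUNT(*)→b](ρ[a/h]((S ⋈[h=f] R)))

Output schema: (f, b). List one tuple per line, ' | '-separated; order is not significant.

Stepwise |·|:
  S → 6
  R → 3
  (S ⋈[h=f] R) → 2
  ρ[a/h]((S ⋈[h=f] R)) → 2
  γ[f; COUNT(*)→b](ρ[a/h]((S ⋈[h=f] R))) → 2

== RESULT ==
f | b
4 | 1
6 | 1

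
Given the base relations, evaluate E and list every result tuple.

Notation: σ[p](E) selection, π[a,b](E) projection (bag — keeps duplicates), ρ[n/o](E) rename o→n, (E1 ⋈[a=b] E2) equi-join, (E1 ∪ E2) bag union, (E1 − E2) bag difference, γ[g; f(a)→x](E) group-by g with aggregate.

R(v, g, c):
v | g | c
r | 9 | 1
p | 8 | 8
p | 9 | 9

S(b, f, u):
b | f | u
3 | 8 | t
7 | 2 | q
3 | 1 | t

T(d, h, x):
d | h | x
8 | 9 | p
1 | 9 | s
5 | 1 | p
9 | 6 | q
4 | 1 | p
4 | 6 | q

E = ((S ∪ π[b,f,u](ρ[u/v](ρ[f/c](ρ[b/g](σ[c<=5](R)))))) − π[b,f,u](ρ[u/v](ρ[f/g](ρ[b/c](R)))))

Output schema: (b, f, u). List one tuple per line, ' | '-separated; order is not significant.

Subexpression sizes:
  S → 3
  R → 3
  σ[c<=5](R) → 1
  ρ[b/g](σ[c<=5](R)) → 1
  ρ[f/c](ρ[b/g](σ[c<=5](R))) → 1
  ρ[u/v](ρ[f/c](ρ[b/g](σ[c<=5](R)))) → 1
  π[b,f,u](ρ[u/v](ρ[f/c](ρ[b/g](σ[c<=5](R))))) → 1
  (S ∪ π[b,f,u](ρ[u/v](ρ[f/c](ρ[b/g](σ[c<=5](R)))))) → 4
  R → 3
  ρ[b/c](R) → 3
  ρ[f/g](ρ[b/c](R)) → 3
  ρ[u/v](ρ[f/g](ρ[b/c](R))) → 3
  π[b,f,u](ρ[u/v](ρ[f/g](ρ[b/c](R)))) → 3
  ((S ∪ π[b,f,u](ρ[u/v](ρ[f/c](ρ[b/g](σ[c<=5](R)))))) − π[b,f,u](ρ[u/v](ρ[f/g](ρ[b/c](R))))) → 4

== RESULT ==
b | f | u
3 | 1 | t
3 | 8 | t
7 | 2 | q
9 | 1 | r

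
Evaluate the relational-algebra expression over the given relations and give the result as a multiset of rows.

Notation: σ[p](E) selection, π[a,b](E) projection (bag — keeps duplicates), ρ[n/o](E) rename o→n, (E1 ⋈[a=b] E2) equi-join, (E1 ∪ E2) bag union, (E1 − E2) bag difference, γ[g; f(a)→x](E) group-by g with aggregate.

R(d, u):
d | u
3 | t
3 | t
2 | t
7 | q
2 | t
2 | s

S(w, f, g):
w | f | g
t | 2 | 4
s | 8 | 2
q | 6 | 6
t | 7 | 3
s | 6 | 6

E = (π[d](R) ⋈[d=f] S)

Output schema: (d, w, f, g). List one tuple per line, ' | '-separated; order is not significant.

Subexpression sizes:
  R → 6
  π[d](R) → 6
  S → 5
  (π[d](R) ⋈[d=f] S) → 4

== RESULT ==
d | w | f | g
2 | t | 2 | 4
2 | t | 2 | 4
2 | t | 2 | 4
7 | t | 7 | 3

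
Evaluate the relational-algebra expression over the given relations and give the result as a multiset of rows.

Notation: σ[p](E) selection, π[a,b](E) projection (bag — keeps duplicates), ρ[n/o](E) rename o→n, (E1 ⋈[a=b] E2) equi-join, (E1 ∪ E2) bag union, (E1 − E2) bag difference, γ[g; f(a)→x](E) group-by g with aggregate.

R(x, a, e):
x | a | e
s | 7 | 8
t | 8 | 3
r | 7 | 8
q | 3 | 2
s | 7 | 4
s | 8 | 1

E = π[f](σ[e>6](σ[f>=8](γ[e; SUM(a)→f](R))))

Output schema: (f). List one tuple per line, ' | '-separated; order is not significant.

Stepwise |·|:
  R → 6
  γ[e; SUM(a)→f](R) → 5
  σ[f>=8](γ[e; SUM(a)→f](R)) → 3
  σ[e>6](σ[f>=8](γ[e; SUM(a)→f](R))) → 1
  π[f](σ[e>6](σ[f>=8](γ[e; SUM(a)→f](R)))) → 1

== RESULT ==
f
14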